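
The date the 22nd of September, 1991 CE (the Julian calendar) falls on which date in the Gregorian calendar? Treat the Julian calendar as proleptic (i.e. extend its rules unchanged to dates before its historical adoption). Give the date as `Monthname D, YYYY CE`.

For dates in this range the Gregorian date is 13 days ahead of the Julian.
22 September 1991 Julian + 13 days → 5 October 1991 Gregorian.

October 5, 1991 CE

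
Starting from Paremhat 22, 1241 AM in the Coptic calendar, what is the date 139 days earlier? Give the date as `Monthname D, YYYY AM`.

JDN of Paremhat 22, 1241 AM = 2278141.
2278141 − 139 = 2278002.
JDN 2278002 in the Coptic calendar is Hathor 3, 1241 AM.

Hathor 3, 1241 AM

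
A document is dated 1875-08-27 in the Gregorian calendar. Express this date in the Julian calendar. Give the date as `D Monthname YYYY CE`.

For dates in this range the Gregorian date is 12 days ahead of the Julian.
27 August 1875 Gregorian − 12 days → 15 August 1875 Julian.

15 August 1875 CE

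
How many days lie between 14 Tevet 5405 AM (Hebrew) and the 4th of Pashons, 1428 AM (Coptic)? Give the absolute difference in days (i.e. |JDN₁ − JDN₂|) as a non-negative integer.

24589

JDN of the first date = 2321896.
JDN of the second date = 2346485.
|2346485 − 2321896| = 24589.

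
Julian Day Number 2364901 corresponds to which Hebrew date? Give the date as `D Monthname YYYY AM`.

The Gregorian equivalent of JDN 2364901 is 11 October 1762.
In the Hebrew calendar that day is 24 Tishrei 5523 AM.

24 Tishrei 5523 AM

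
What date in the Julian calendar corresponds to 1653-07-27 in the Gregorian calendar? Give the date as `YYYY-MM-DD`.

For dates in this range the Gregorian date is 10 days ahead of the Julian.
27 July 1653 Gregorian − 10 days → 17 July 1653 Julian.

1653-07-17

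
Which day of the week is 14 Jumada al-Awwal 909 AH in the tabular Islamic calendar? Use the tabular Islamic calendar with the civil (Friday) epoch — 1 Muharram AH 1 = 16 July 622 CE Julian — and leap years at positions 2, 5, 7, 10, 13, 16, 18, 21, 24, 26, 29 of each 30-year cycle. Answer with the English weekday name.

This is JDN 2270336 (14 November 1503 Gregorian).
JDN 2270336 mod 7 = 5, and JDN 0 was a Monday, so this is a Saturday.

Saturday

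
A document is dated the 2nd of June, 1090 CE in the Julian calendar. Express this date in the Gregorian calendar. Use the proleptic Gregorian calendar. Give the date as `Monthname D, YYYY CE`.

At this point the Julian calendar is 6 days behind the Gregorian.
2 June 1090 Julian + 6 days → 8 June 1090 Gregorian.

June 8, 1090 CE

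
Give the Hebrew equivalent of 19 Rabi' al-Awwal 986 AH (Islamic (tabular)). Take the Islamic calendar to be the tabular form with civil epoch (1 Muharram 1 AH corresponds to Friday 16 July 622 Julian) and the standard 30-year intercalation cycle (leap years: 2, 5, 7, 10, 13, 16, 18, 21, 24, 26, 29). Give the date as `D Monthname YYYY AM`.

20 Sivan 5338 AM

Julian Day Number of the source date = 2297568.
Converting JDN 2297568 to the Hebrew calendar gives 20 Sivan 5338 AM.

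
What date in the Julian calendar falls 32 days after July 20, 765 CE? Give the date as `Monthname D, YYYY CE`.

Counting 32 days forward from JDN 2000675 reaches JDN 2000707, which is August 21, 765 CE.

August 21, 765 CE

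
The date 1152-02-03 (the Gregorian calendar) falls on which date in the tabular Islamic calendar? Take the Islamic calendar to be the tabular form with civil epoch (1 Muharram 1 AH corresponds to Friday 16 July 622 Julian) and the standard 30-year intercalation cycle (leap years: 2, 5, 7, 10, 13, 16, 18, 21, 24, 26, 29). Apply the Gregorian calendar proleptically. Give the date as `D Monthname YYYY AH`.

17 Shawwal 546 AH

Both dates share Julian Day Number 2141852; in the tabular Islamic calendar that is 17 Shawwal 546 AH.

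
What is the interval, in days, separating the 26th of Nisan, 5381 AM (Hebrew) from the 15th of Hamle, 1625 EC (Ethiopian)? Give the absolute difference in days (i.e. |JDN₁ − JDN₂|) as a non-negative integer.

4476

First date → JDN 2313225; second date → JDN 2317701.
The interval is |2313225 − 2317701| = 4476 days.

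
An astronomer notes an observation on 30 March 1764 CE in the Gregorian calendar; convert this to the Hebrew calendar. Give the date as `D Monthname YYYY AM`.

Both dates share Julian Day Number 2365437; in the Hebrew calendar that is 26 Adar II 5524 AM.

26 Adar II 5524 AM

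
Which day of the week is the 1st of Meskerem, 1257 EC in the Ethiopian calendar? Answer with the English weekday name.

Equivalently 5 September 1264 Gregorian, JDN 2182975.
2182975 ≡ 4 (mod 7); counting from Monday = 0 gives Friday.

Friday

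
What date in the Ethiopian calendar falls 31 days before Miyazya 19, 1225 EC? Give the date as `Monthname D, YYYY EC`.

Megabit 18, 1225 EC

Counting 31 days back from JDN 2171515 reaches JDN 2171484, which is Megabit 18, 1225 EC.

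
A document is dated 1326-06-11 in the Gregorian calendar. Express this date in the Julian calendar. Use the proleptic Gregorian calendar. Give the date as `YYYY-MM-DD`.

For dates in this range the Gregorian date is 8 days ahead of the Julian.
11 June 1326 Gregorian − 8 days → 3 June 1326 Julian.

1326-06-03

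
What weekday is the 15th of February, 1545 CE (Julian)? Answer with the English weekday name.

Sunday

Equivalently 25 February 1545 Gregorian, JDN 2285415.
Since JDN mod 7 = 6 (0 = Monday), the day is Sunday.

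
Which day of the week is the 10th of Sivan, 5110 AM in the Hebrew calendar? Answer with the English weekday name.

Tuesday

This is JDN 2214283 (26 May 1350 Gregorian).
JDN 2214283 mod 7 = 1, and JDN 0 was a Monday, so this is a Tuesday.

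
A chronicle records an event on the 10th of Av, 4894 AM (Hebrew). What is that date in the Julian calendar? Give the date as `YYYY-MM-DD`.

1134-08-01

Julian Day Number of the source date = 2135464.
Converting JDN 2135464 to the Julian calendar gives 1 August 1134 CE.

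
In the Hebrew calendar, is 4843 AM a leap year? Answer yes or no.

Hebrew year 4843 is year 17 of its 19-year Metonic cycle; leap years are at positions 3, 6, 8, 11, 14, 17, 19, so it is a leap year (13 months).

yes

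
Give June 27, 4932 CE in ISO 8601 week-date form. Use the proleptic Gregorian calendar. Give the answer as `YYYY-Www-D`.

4932-W26-5

The weekday is Friday (ISO weekday 5).
That Friday belongs to ISO week 26 of ISO year 4932.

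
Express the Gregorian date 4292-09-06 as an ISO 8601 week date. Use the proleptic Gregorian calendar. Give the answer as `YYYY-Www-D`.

The weekday is Tuesday (ISO weekday 2).
That Tuesday belongs to ISO week 36 of ISO year 4292.

4292-W36-2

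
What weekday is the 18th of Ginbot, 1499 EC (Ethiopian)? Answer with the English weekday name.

Thursday

In the proleptic Gregorian calendar this is 23 May 1507 (JDN 2271622).
2271622 ≡ 3 (mod 7); counting from Monday = 0 gives Thursday.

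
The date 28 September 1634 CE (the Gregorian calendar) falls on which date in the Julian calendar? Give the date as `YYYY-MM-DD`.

The Julian–Gregorian offset here is 10 days (Julian trailing).
28 September 1634 Gregorian − 10 days → 18 September 1634 Julian.

1634-09-18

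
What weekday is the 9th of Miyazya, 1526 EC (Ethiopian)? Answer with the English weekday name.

Saturday

This is JDN 2281445 (14 April 1534 Gregorian).
JDN 2281445 mod 7 = 5, and JDN 0 was a Monday, so this is a Saturday.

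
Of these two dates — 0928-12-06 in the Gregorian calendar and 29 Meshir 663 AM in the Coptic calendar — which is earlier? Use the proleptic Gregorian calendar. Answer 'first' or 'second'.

First date → JDN 2060345; second date → JDN 2067003.
JDN 2060345 < JDN 2067003, so the first date is earlier.

first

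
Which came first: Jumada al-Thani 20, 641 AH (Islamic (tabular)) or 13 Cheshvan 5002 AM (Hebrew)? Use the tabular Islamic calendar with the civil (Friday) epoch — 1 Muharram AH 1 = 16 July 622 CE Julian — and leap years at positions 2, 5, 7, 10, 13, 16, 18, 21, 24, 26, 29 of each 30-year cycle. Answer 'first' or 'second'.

second

The two dates have Julian Day Numbers 2175402 and 2174625 respectively.
Since 2174625 < 2175402, the second date comes first.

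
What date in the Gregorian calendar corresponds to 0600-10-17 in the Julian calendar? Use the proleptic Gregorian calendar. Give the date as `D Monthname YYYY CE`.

20 October 600 CE

For dates in this range the Gregorian date is 3 days ahead of the Julian.
17 October 600 Julian + 3 days → 20 October 600 Gregorian.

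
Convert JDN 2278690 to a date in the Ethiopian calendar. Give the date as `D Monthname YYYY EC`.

21 Meskerem 1519 EC

The proleptic Gregorian equivalent of JDN 2278690 is 28 September 1526.
In the Ethiopian calendar that day is 21 Meskerem 1519 EC.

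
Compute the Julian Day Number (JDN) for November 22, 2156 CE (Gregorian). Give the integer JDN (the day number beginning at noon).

2508849

JDN 2299161 is 15 October 1582 CE (Gregorian); the target day is +209688 days from there, so JDN = 2508849.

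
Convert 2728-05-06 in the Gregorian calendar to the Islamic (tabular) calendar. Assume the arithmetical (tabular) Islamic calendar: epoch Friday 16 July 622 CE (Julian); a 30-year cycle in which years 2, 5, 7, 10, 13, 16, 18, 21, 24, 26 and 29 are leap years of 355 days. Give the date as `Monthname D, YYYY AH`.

Julian Day Number of the source date = 2717567.
Converting JDN 2717567 to the tabular Islamic calendar gives 4 Jumada al-Thani 2171 AH.

Jumada al-Thani 4, 2171 AH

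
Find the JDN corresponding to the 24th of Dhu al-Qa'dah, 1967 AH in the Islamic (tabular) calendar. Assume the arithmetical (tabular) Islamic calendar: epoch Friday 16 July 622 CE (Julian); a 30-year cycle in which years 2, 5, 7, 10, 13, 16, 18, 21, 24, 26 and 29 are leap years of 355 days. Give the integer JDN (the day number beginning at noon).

2645443

In the Gregorian calendar the same day is 16 November 2530.
JDN 2299161 is 15 October 1582 CE (Gregorian); the target day is +346282 days from there, so JDN = 2645443.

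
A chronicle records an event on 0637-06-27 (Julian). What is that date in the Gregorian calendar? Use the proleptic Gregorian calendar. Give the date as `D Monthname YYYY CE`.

30 June 637 CE

At this point the Julian calendar is 3 days behind the Gregorian.
27 June 637 Julian + 3 days → 30 June 637 Gregorian.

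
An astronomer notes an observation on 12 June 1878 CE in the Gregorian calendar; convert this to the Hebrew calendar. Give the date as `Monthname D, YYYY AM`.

Julian Day Number of the source date = 2407148.
Converting JDN 2407148 to the Hebrew calendar gives 11 Sivan 5638 AM.

Sivan 11, 5638 AM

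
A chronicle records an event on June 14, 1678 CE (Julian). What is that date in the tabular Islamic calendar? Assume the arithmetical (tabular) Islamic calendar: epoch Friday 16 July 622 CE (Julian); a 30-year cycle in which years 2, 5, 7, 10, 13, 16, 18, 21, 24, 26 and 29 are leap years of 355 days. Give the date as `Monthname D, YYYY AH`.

Jumada al-Awwal 4, 1089 AH

Both dates share Julian Day Number 2334112; in the tabular Islamic calendar that is 4 Jumada al-Awwal 1089 AH.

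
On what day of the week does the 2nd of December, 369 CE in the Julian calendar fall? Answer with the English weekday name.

Wednesday

In the proleptic Gregorian calendar this is 3 December 369 (JDN 1856171).
Since JDN mod 7 = 2 (0 = Monday), the day is Wednesday.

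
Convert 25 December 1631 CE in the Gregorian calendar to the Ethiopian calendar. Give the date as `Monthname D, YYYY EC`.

Julian Day Number of the source date = 2317129.
Converting JDN 2317129 to the Ethiopian calendar gives 18 Tahsas 1624 EC.

Tahsas 18, 1624 EC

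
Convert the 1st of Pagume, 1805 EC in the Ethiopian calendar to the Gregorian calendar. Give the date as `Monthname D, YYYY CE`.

September 5, 1813 CE

Julian Day Number of the source date = 2383492.
Converting JDN 2383492 to the Gregorian calendar gives 5 September 1813 CE.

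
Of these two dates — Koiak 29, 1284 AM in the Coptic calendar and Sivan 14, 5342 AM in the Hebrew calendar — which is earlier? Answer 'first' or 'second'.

first

The two dates have Julian Day Numbers 2293764 and 2299038 respectively.
Since 2293764 < 2299038, the first date comes first.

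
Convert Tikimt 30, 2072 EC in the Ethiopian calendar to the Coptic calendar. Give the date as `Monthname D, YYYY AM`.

Julian Day Number of the source date = 2480713.
Converting JDN 2480713 to the Coptic calendar gives 30 Paopi 1796 AM.

Paopi 30, 1796 AM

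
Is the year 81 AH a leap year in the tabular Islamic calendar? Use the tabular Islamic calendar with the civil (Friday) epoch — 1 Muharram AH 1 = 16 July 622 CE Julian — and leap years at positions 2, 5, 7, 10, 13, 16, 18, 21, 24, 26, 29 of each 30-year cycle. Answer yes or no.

Year 81 AH is year 21 of its 30-year cycle; leap positions are 2, 5, 7, 10, 13, 16, 18, 21, 24, 26, 29, so it is a leap year (355 days).

yes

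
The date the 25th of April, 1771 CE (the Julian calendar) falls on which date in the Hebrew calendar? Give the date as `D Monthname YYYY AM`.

22 Iyar 5531 AM

Julian Day Number of the source date = 2368030.
Converting JDN 2368030 to the Hebrew calendar gives 22 Iyar 5531 AM.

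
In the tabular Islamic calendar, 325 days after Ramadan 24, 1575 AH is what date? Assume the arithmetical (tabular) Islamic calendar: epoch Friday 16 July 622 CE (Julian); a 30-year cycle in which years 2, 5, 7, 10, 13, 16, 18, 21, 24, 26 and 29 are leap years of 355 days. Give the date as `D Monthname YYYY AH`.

The starting date is JDN 2506472; 2506472 + 325 = 2506797.
JDN 2506797 corresponds to 24 Sha'ban 1576 AH.

24 Sha'ban 1576 AH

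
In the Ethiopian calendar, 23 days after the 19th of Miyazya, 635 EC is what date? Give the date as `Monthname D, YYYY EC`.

Counting 23 days forward from JDN 1956017 reaches JDN 1956040, which is Ginbot 12, 635 EC.

Ginbot 12, 635 EC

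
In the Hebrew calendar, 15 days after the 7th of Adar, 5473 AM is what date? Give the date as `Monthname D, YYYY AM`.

Adar 22, 5473 AM

The starting date is JDN 2346784; 2346784 + 15 = 2346799.
JDN 2346799 corresponds to Adar 22, 5473 AM.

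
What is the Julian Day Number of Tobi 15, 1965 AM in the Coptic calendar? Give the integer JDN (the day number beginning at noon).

Equivalently 25 January 2249 (Gregorian).
JDN 2299161 is 15 October 1582 CE (Gregorian); the target day is +243354 days from there, so JDN = 2542515.

2542515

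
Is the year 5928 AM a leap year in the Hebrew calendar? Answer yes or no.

Hebrew year 5928 is year 19 of its 19-year Metonic cycle; leap years are at positions 3, 6, 8, 11, 14, 17, 19, so it is a leap year (13 months).

yes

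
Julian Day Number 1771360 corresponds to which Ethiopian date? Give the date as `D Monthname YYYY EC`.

23 Meskerem 130 EC

The proleptic Gregorian equivalent of JDN 1771360 is 19 September 137.
In the Ethiopian calendar that day is 23 Meskerem 130 EC.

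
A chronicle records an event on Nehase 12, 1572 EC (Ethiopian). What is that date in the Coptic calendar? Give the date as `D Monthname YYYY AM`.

12 Mesori 1296 AM

Julian Day Number of the source date = 2298370.
Converting JDN 2298370 to the Coptic calendar gives 12 Mesori 1296 AM.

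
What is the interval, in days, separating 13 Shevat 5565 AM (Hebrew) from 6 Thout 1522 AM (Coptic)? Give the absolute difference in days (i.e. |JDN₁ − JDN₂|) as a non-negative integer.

245

JDN of the first date = 2380335.
JDN of the second date = 2380580.
|2380580 − 2380335| = 245.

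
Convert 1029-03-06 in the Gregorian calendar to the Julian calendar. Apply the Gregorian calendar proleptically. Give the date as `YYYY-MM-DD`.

For dates in this range the Gregorian date is 6 days ahead of the Julian.
6 March 1029 Gregorian − 6 days → 28 February 1029 Julian.

1029-02-28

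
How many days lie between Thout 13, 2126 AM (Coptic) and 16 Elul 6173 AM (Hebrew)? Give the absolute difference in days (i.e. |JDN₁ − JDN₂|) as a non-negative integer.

First date → JDN 2601198; second date → JDN 2602645.
The interval is |2601198 − 2602645| = 1447 days.

1447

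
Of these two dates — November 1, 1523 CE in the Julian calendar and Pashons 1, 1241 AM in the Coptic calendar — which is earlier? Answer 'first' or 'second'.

first

Converting both to JDN: 2277638 vs 2278180; the smaller is the first.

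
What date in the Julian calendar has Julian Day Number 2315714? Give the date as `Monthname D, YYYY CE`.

January 30, 1628 CE

JDN 2315714 is 9 February 1628 in the Gregorian calendar.
In the Julian calendar that day is January 30, 1628 CE.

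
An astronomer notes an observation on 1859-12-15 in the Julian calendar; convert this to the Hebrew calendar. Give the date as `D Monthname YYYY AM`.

1 Tevet 5620 AM

The source date corresponds to 27 December 1859 in the Gregorian calendar (JDN 2400406).
That day falls on 1 Tevet 5620 AM in the Hebrew calendar.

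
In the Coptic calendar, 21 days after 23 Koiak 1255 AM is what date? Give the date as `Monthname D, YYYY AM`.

The starting date is JDN 2283165; 2283165 + 21 = 2283186.
JDN 2283186 corresponds to Tobi 14, 1255 AM.

Tobi 14, 1255 AM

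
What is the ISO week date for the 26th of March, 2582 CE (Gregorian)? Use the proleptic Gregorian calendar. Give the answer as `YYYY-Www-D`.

The weekday is Tuesday (ISO weekday 2).
That Tuesday belongs to ISO week 13 of ISO year 2582.

2582-W13-2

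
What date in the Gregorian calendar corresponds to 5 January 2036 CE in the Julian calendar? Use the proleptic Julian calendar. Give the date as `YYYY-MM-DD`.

2036-01-18

At this point the Julian calendar is 13 days behind the Gregorian.
5 January 2036 Julian + 13 days → 18 January 2036 Gregorian.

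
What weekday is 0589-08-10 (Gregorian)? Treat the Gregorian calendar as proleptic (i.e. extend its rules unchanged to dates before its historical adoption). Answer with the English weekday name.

JDN 1936410 mod 7 = 0, and JDN 0 was a Monday, so this is a Monday.

Monday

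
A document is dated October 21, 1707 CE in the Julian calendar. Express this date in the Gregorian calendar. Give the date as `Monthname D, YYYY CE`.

The Julian–Gregorian offset here is 11 days (Julian trailing).
21 October 1707 Julian + 11 days → 1 November 1707 Gregorian.

November 1, 1707 CE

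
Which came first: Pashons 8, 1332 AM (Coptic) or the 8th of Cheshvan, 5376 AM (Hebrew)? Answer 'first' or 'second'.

First date → JDN 2311425; second date → JDN 2311230.
JDN 2311230 < JDN 2311425, so the second date is earlier.

second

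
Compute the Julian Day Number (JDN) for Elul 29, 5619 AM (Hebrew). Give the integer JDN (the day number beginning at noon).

2400316

Equivalently 28 September 1859 (Gregorian).
JDN 2451545 is 1 January 2000 CE (Gregorian); the target day is −51229 days from there, so JDN = 2400316.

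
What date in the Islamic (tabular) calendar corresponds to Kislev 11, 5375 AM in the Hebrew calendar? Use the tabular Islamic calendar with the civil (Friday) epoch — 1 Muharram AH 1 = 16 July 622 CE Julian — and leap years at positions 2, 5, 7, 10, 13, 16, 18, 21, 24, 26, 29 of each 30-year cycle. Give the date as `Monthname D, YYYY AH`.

Shawwal 10, 1023 AH

The source date corresponds to 13 November 1614 in the Gregorian calendar (JDN 2310878).
That day falls on 10 Shawwal 1023 AH in the tabular Islamic calendar.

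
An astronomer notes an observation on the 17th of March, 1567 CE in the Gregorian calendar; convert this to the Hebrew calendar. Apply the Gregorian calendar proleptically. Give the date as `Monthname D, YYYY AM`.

Julian Day Number of the source date = 2293470.
Converting JDN 2293470 to the Hebrew calendar gives 26 Adar 5327 AM.

Adar 26, 5327 AM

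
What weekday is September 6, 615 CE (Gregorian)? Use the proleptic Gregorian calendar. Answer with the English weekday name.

Since JDN mod 7 = 2 (0 = Monday), the day is Wednesday.

Wednesday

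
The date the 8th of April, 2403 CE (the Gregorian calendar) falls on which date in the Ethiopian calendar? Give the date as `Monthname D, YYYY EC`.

Megabit 27, 2395 EC

Julian Day Number of the source date = 2598835.
Converting JDN 2598835 to the Ethiopian calendar gives 27 Megabit 2395 EC.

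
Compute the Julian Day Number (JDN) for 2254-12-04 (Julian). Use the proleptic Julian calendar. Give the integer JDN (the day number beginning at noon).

In the Gregorian calendar the same day is 19 December 2254.
JDN 2400001 is 17 November 1858 CE (Gregorian), MJD 0; the target day is +144668 days from there, so JDN = 2544669.

2544669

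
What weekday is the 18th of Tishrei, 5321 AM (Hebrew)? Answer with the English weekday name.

Tuesday

Equivalently 18 October 1560 Gregorian, JDN 2291129.
Since JDN mod 7 = 1 (0 = Monday), the day is Tuesday.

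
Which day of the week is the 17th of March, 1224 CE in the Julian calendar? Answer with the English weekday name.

Sunday

In the proleptic Gregorian calendar this is 24 March 1224 (JDN 2168200).
Since JDN mod 7 = 6 (0 = Monday), the day is Sunday.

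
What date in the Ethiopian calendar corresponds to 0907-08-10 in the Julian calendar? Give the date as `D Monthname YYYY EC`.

The source date corresponds to 15 August 907 in the proleptic Gregorian calendar (JDN 2052561).
That day falls on 17 Nehase 899 EC in the Ethiopian calendar.

17 Nehase 899 EC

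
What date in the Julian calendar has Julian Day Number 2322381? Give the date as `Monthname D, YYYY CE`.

The Gregorian equivalent of JDN 2322381 is 12 May 1646.
In the Julian calendar that day is May 2, 1646 CE.

May 2, 1646 CE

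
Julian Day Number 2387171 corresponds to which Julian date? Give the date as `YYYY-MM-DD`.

JDN 2387171 is 2 October 1823 in the Gregorian calendar.
In the Julian calendar that day is 1823-09-20.

1823-09-20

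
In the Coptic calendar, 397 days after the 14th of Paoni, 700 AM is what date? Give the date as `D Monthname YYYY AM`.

Counting 397 days forward from JDN 2080623 reaches JDN 2081020, which is 16 Epip 701 AM.

16 Epip 701 AM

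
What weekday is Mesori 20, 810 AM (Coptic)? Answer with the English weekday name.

This is JDN 2120866 (19 August 1094 Gregorian).
JDN 2120866 mod 7 = 6, and JDN 0 was a Monday, so this is a Sunday.

Sunday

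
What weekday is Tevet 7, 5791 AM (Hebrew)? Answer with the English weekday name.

In the Gregorian calendar this is 2 January 2031 (JDN 2462869).
Since JDN mod 7 = 3 (0 = Monday), the day is Thursday.

Thursday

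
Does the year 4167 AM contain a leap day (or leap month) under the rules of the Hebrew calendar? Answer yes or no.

Hebrew year 4167 is year 6 of its 19-year Metonic cycle; leap years are at positions 3, 6, 8, 11, 14, 17, 19, so it is a leap year (13 months).

yes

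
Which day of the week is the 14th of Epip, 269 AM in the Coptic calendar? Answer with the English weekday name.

Equivalently 10 July 553 Gregorian, JDN 1923230.
1923230 ≡ 1 (mod 7); counting from Monday = 0 gives Tuesday.

Tuesday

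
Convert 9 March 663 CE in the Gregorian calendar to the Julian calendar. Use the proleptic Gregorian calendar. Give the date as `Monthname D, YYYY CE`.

For dates in this range the Gregorian date is 3 days ahead of the Julian.
9 March 663 Gregorian − 3 days → 6 March 663 Julian.

March 6, 663 CE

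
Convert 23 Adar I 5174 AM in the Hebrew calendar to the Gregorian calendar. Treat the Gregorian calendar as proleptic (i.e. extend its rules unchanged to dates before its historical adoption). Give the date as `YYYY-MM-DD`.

Both dates share Julian Day Number 2237565; in the Gregorian calendar that is 22 February 1414 CE.

1414-02-22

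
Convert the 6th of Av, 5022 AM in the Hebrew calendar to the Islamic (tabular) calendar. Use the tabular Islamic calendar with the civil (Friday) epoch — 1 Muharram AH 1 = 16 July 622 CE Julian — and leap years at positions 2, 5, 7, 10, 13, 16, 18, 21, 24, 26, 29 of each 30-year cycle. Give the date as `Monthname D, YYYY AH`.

Ramadan 5, 660 AH

Both dates share Julian Day Number 2182208; in the tabular Islamic calendar that is 5 Ramadan 660 AH.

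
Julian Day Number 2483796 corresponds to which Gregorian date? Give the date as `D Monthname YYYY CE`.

JDN 2451545 is 1 Jan 2000; 2483796 is +32251 days from there.

19 April 2088 CE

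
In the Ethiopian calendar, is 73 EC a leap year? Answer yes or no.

73 mod 4 = 1; in the Ethiopian calendar a year is leap when year mod 4 = 3, so it is a common year.

no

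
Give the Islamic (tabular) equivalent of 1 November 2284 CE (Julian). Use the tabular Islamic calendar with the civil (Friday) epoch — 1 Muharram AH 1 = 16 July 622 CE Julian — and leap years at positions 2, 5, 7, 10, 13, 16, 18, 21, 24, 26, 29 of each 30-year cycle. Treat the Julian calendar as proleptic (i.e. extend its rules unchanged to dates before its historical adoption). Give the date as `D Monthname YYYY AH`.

The source date corresponds to 16 November 2284 in the Gregorian calendar (JDN 2555594).
That day falls on 7 Jumada al-Awwal 1714 AH in the tabular Islamic calendar.

7 Jumada al-Awwal 1714 AH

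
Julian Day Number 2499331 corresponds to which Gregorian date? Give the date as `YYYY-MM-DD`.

Counting from JDN 2299161 = 15 Oct 1582 gives an offset of 200170 days.

2130-11-01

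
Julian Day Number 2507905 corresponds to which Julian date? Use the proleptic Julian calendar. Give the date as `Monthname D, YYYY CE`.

JDN 2507905 is 23 April 2154 in the Gregorian calendar.
In the Julian calendar that day is April 9, 2154 CE.

April 9, 2154 CE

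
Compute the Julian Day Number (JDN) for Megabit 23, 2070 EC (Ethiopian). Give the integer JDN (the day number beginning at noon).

2480125

Equivalently 1 April 2078 (Gregorian).
JDN 2451545 is 1 January 2000 CE (Gregorian); the target day is +28580 days from there, so JDN = 2480125.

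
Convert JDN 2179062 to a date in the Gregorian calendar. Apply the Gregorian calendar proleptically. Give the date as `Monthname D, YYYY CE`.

December 19, 1253 CE

Counting from JDN 2299161 = 15 Oct 1582 gives an offset of -120099 days.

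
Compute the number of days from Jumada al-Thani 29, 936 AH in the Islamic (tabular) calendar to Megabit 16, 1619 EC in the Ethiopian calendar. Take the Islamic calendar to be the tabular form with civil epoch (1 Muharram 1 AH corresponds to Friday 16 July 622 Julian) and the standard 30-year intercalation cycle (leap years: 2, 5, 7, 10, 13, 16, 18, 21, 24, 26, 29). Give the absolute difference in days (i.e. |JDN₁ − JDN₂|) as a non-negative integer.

35441

JDN of the first date = 2279949.
JDN of the second date = 2315390.
|2315390 − 2279949| = 35441.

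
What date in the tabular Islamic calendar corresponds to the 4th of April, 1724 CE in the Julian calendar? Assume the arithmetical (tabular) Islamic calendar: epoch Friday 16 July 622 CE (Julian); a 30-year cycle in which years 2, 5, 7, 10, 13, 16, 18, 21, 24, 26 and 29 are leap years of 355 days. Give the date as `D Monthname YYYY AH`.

Julian Day Number of the source date = 2350843.
Converting JDN 2350843 to the tabular Islamic calendar gives 21 Rajab 1136 AH.

21 Rajab 1136 AH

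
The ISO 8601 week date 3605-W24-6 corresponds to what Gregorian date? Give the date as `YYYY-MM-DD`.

ISO week 1 of 3605 is the week containing the first Thursday of 3605.
Week 24, day 6 (Saturday) lands on 3605-06-18.

3605-06-18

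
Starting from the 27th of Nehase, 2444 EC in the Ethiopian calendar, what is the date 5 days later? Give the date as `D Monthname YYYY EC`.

The starting date is JDN 2616883; 2616883 + 5 = 2616888.
JDN 2616888 corresponds to 2 Pagume 2444 EC.

2 Pagume 2444 EC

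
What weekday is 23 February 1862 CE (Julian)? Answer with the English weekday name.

Friday

In the Gregorian calendar this is 7 March 1862 (JDN 2401207).
JDN 2401207 mod 7 = 4, and JDN 0 was a Monday, so this is a Friday.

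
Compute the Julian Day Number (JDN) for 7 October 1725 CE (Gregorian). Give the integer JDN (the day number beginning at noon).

2351383

JDN 2451545 is 1 January 2000 CE (Gregorian); the target day is −100162 days from there, so JDN = 2351383.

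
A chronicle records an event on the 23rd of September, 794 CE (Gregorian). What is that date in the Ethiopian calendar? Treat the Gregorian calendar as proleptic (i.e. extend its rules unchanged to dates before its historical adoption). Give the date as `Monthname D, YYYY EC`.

Meskerem 22, 787 EC

Both dates share Julian Day Number 2011328; in the Ethiopian calendar that is 22 Meskerem 787 EC.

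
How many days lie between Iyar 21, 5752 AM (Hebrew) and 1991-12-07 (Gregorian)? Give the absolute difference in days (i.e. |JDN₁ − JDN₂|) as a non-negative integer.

First date → JDN 2448767; second date → JDN 2448598.
The interval is |2448767 − 2448598| = 169 days.

169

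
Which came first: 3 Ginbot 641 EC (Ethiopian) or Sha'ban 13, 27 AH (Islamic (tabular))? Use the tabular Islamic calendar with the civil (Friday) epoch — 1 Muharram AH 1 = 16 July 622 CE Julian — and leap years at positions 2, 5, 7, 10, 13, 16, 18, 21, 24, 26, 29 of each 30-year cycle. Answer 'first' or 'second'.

The two dates have Julian Day Numbers 1958223 and 1957873 respectively.
Since 1957873 < 1958223, the second date comes first.

second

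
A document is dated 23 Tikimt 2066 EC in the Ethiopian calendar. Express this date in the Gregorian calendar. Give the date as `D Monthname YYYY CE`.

2 November 2073 CE

Julian Day Number of the source date = 2478514.
Converting JDN 2478514 to the Gregorian calendar gives 2 November 2073 CE.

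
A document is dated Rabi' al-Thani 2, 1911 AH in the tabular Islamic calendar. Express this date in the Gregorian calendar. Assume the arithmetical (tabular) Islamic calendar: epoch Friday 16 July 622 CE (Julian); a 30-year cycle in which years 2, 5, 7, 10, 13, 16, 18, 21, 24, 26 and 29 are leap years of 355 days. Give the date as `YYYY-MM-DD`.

2475-12-01

Julian Day Number of the source date = 2625370.
Converting JDN 2625370 to the Gregorian calendar gives 1 December 2475 CE.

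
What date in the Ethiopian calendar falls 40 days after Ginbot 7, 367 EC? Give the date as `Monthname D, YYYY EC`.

Counting 40 days forward from JDN 1858148 reaches JDN 1858188, which is Sene 17, 367 EC.

Sene 17, 367 EC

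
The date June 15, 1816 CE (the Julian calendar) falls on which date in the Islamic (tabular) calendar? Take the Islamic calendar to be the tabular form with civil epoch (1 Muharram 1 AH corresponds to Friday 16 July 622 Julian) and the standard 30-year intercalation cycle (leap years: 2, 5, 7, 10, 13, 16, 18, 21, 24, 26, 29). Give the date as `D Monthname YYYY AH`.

1 Sha'ban 1231 AH

Both dates share Julian Day Number 2384518; in the tabular Islamic calendar that is 1 Sha'ban 1231 AH.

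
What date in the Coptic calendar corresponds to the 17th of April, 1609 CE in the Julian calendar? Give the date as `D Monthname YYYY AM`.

Both dates share Julian Day Number 2308852; in the Coptic calendar that is 22 Parmouti 1325 AM.

22 Parmouti 1325 AM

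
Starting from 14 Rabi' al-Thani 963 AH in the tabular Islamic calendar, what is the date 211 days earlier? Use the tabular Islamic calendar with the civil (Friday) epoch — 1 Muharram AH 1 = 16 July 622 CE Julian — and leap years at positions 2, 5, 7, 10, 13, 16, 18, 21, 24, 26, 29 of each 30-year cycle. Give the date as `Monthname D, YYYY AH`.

Ramadan 11, 962 AH

Counting 211 days back from JDN 2289443 reaches JDN 2289232, which is Ramadan 11, 962 AH.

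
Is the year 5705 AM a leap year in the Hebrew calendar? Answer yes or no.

no

Hebrew year 5705 is year 5 of its 19-year Metonic cycle; leap years are at positions 3, 6, 8, 11, 14, 17, 19, so it is a common year (12 months).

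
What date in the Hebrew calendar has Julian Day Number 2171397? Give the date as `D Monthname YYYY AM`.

JDN 2171397 is 24 December 1232 in the proleptic Gregorian calendar.
In the Hebrew calendar that day is 3 Tevet 4993 AM.

3 Tevet 4993 AM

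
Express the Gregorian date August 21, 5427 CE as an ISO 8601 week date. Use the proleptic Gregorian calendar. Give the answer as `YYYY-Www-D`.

The weekday is Tuesday (ISO weekday 2).
That Tuesday belongs to ISO week 34 of ISO year 5427.

5427-W34-2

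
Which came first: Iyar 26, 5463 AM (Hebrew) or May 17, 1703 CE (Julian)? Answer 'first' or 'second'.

The two dates have Julian Day Numbers 2343199 and 2343215 respectively.
Since 2343199 < 2343215, the first date comes first.

first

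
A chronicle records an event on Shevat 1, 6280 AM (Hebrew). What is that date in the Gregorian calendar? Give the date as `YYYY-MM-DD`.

Both dates share Julian Day Number 2641492; in the Gregorian calendar that is 22 January 2520 CE.

2520-01-22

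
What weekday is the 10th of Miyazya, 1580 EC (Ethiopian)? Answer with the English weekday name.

Equivalently 15 April 1588 Gregorian, JDN 2301170.
Since JDN mod 7 = 4 (0 = Monday), the day is Friday.

Friday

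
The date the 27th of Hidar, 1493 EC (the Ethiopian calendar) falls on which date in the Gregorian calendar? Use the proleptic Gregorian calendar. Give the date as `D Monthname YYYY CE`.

Both dates share Julian Day Number 2269260; in the Gregorian calendar that is 3 December 1500 CE.

3 December 1500 CE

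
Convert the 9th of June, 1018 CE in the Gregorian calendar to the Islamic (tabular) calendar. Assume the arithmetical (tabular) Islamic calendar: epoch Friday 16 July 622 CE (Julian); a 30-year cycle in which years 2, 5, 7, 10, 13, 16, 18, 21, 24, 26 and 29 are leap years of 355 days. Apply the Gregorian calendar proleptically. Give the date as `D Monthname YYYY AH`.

15 Muharram 409 AH

Both dates share Julian Day Number 2093036; in the tabular Islamic calendar that is 15 Muharram 409 AH.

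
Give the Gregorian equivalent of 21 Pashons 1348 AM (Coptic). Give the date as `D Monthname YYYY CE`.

Both dates share Julian Day Number 2317282; in the Gregorian calendar that is 26 May 1632 CE.

26 May 1632 CE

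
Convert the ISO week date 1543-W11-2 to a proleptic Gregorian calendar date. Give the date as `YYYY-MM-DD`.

ISO week 1 of 1543 is the week containing the first Thursday of 1543.
Week 11, day 2 (Tuesday) lands on 1543-03-16.

1543-03-16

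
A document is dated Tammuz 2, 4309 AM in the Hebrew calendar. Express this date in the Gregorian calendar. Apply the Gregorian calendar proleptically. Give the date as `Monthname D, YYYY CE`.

June 16, 549 CE

Both dates share Julian Day Number 1921745; in the Gregorian calendar that is 16 June 549 CE.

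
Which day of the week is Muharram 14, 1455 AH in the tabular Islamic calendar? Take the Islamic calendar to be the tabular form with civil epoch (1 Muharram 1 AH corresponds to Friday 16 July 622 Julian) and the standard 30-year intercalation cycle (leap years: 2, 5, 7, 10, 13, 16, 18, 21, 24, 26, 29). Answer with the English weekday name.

Thursday

In the Gregorian calendar this is 14 April 2033 (JDN 2463702).
JDN 2463702 mod 7 = 3, and JDN 0 was a Monday, so this is a Thursday.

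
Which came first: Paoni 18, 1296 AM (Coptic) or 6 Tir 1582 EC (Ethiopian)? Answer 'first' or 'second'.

first

Converting both to JDN: 2298316 vs 2301806; the smaller is the first.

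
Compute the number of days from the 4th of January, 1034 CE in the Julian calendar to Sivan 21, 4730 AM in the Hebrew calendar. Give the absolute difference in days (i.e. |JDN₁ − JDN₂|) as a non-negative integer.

23230

JDN of the first date = 2098730.
JDN of the second date = 2075500.
|2075500 − 2098730| = 23230.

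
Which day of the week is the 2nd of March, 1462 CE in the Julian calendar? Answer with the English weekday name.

Tuesday

In the proleptic Gregorian calendar this is 11 March 1462 (JDN 2255114).
JDN 2255114 mod 7 = 1, and JDN 0 was a Monday, so this is a Tuesday.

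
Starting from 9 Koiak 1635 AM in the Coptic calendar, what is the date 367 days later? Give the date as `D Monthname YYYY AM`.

The starting date is JDN 2421946; 2421946 + 367 = 2422313.
JDN 2422313 corresponds to 10 Koiak 1636 AM.

10 Koiak 1636 AM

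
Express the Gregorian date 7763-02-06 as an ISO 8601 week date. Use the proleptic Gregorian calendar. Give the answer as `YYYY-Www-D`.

7763-W05-7

The weekday is Sunday (ISO weekday 7).
That Sunday belongs to ISO week 5 of ISO year 7763.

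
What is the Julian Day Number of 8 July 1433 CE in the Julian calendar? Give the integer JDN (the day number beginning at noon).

2244650

Equivalently 17 July 1433 (proleptic Gregorian).
JDN 2451545 is 1 January 2000 CE (Gregorian); the target day is −206895 days from there, so JDN = 2244650.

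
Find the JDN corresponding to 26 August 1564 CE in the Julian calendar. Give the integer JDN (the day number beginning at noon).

2292547

In the proleptic Gregorian calendar the same day is 5 September 1564.
JDN 2400001 is 17 November 1858 CE (Gregorian), MJD 0; the target day is −107454 days from there, so JDN = 2292547.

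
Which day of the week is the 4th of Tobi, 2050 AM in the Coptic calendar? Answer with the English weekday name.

Monday

Equivalently 15 January 2334 Gregorian, JDN 2573550.
Since JDN mod 7 = 0 (0 = Monday), the day is Monday.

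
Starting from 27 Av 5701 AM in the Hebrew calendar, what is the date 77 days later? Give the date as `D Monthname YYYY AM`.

The starting date is JDN 2430227; 2430227 + 77 = 2430304.
JDN 2430304 corresponds to 15 Cheshvan 5702 AM.

15 Cheshvan 5702 AM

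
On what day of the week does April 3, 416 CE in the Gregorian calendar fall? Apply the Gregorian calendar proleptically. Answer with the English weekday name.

1873094 ≡ 6 (mod 7); counting from Monday = 0 gives Sunday.

Sunday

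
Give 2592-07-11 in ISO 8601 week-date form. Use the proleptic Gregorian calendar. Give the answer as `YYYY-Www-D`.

The weekday is Wednesday (ISO weekday 3).
That Wednesday belongs to ISO week 28 of ISO year 2592.

2592-W28-3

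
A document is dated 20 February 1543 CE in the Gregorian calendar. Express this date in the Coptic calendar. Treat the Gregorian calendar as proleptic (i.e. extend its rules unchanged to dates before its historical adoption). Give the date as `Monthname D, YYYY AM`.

Both dates share Julian Day Number 2284679; in the Coptic calendar that is 16 Meshir 1259 AM.

Meshir 16, 1259 AM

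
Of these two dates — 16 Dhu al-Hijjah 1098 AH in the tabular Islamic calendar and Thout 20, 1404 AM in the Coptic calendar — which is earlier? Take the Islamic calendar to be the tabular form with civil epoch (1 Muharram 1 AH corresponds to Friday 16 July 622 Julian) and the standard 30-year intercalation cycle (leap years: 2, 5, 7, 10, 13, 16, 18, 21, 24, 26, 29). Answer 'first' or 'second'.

second

The two dates have Julian Day Numbers 2337520 and 2337495 respectively.
Since 2337495 < 2337520, the second date comes first.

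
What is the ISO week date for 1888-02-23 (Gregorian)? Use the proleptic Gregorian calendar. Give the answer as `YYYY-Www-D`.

1888-W08-4

The weekday is Thursday (ISO weekday 4).
That Thursday belongs to ISO week 8 of ISO year 1888.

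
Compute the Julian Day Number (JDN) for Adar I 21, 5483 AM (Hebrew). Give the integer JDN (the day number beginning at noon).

In the Gregorian calendar the same day is 26 February 1723.
JDN 2299161 is 15 October 1582 CE (Gregorian); the target day is +51268 days from there, so JDN = 2350429.

2350429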